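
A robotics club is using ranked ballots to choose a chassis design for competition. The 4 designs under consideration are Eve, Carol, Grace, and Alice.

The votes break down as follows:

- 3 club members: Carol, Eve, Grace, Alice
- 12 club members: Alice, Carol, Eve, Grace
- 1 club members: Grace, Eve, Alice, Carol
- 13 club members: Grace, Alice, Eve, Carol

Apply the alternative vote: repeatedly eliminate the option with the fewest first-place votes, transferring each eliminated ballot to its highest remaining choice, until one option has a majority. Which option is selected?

Round 1: Grace 14, Alice 12, Carol 3, Eve 0. Eve has the fewest and is eliminated.
Round 2: Grace 14, Alice 12, Carol 3. Carol has the fewest and is eliminated.
Round 3: Grace 17, Alice 12. Grace has a majority.

Grace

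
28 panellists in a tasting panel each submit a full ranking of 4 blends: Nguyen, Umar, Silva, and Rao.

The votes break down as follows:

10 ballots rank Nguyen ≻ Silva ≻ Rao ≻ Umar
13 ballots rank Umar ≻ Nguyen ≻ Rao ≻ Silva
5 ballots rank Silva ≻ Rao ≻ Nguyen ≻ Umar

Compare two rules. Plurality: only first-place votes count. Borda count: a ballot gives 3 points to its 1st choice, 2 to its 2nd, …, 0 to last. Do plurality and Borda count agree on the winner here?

Plurality first-place counts: Nguyen 10, Umar 13, Silva 5, Rao 0 → Umar.
Borda totals: Nguyen 61, Umar 39, Silva 35, Rao 33 → Nguyen.
The two rules disagree: plurality picks Umar, Borda picks Nguyen.

No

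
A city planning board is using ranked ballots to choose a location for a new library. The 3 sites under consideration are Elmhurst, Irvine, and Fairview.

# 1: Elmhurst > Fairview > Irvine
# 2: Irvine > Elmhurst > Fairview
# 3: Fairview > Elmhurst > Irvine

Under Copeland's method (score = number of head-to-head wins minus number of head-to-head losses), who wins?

Pairwise results:
  Elmhurst vs Irvine: Elmhurst wins 2–1.
  Elmhurst vs Fairview: Elmhurst wins 2–1.
  Irvine vs Fairview: Fairview wins 2–1.
Copeland scores (wins − losses):
  Elmhurst: 2 − 0 = 2
  Irvine: 0 − 2 = -2
  Fairview: 1 − 1 = 0
Elmhurst has the best Copeland score.

Elmhurst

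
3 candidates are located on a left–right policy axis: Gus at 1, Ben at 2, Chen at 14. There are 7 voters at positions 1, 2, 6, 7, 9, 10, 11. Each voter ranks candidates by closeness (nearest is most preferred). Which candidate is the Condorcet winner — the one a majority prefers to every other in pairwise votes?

With single-peaked preferences on a line, the Condorcet winner is the candidate closest to the median voter.
The median voter (position 7) is closest to Ben at 2.
Check: Ben vs Gus — voters closer to Ben: 6 of 7.

Ben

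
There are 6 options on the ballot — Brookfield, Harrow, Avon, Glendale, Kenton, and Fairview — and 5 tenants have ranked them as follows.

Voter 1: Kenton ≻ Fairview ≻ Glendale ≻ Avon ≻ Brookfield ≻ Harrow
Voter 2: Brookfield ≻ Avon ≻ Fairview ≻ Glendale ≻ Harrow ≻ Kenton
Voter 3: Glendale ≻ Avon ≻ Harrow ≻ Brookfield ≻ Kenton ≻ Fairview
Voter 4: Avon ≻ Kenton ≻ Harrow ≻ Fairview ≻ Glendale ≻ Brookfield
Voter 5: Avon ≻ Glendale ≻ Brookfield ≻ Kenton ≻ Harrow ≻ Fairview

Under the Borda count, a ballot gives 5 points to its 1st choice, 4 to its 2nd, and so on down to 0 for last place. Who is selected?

Avon

Borda scores:
  Brookfield: 1 + 5 + 2 + 0 + 3 = 11
  Harrow: 0 + 1 + 3 + 3 + 1 = 8
  Avon: 2 + 4 + 4 + 5 + 5 = 20
  Glendale: 3 + 2 + 5 + 1 + 4 = 15
  Kenton: 5 + 0 + 1 + 4 + 2 = 12
  Fairview: 4 + 3 + 0 + 2 + 0 = 9
Avon has the highest total.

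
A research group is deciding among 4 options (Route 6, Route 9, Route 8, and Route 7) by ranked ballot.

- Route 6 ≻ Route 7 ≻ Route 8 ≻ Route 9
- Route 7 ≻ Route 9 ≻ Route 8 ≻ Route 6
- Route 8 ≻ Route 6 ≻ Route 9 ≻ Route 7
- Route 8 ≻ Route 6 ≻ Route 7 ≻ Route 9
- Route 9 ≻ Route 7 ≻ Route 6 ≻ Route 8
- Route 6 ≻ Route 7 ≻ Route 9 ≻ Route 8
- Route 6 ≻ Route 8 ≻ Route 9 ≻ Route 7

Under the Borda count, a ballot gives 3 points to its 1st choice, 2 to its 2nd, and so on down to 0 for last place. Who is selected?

Route 6

Borda scores:
  Route 6: 3 + 0 + 2 + 2 + 1 + 3 + 3 = 14
  Route 9: 0 + 2 + 1 + 0 + 3 + 1 + 1 = 8
  Route 8: 1 + 1 + 3 + 3 + 0 + 0 + 2 = 10
  Route 7: 2 + 3 + 0 + 1 + 2 + 2 + 0 = 10
Route 6 has the highest total.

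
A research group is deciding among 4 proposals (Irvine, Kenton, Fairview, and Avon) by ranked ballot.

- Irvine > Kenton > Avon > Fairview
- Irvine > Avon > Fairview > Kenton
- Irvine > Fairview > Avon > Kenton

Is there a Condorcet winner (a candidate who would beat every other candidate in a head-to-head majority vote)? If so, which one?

Irvine

Head-to-head results (3 voters total):
Irvine vs Kenton: Irvine wins 3–0.
Irvine vs Fairview: Irvine wins 3–0.
Irvine vs Avon: Irvine wins 3–0.
Kenton vs Fairview: Fairview wins 2–1.
Kenton vs Avon: Avon wins 2–1.
Fairview vs Avon: Avon wins 2–1.
Irvine beats each rival — Kenton (3–0), Fairview (3–0), Avon (3–0) — so Irvine is the Condorcet winner.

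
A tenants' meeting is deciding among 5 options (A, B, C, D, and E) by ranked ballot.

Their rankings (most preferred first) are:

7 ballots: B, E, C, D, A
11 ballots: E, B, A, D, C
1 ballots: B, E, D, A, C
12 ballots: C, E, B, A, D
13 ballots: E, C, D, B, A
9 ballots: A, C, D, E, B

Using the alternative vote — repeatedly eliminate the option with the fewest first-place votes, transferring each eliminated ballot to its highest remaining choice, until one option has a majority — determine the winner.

Round 1: E 24, C 12, A 9, B 8, D 0. D has the fewest and is eliminated.
Round 2: E 24, C 12, A 9, B 8. B has the fewest and is eliminated.
Round 3: E 32, C 12, A 9. E has a majority.

E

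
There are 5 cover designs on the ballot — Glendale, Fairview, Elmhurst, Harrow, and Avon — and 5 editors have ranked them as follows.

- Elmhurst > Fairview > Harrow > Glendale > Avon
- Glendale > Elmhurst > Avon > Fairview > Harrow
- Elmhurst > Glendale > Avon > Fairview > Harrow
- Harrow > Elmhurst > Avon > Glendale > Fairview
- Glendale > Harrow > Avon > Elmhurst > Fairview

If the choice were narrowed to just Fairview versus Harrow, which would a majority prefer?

Fairview

Ballots ranking Fairview above Harrow: 3.
Ballots ranking Harrow above Fairview: 2.
Fairview wins the head-to-head, 3–2.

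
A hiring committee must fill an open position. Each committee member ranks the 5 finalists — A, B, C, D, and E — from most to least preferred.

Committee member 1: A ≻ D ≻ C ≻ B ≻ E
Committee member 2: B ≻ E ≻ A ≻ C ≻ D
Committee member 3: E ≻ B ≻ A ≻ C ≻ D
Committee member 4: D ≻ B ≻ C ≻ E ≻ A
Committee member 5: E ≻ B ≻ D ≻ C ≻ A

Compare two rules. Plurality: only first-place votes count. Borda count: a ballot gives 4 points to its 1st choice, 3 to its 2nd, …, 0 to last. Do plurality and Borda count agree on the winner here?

Plurality first-place counts: A 1, B 1, C 0, D 1, E 2 → E.
Borda totals: A 8, B 14, C 7, D 9, E 12 → B.
The two rules disagree: plurality picks E, Borda picks B.

No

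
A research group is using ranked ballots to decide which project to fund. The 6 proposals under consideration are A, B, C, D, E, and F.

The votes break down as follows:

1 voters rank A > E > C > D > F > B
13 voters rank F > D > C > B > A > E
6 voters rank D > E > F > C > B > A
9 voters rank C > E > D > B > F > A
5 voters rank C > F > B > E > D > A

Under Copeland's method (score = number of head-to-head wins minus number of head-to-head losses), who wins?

Pairwise results:
  A vs B: B wins 33–1.
  A vs C: C wins 33–1.
  A vs D: D wins 33–1.
  A vs E: E wins 20–14.
  A vs F: F wins 33–1.
  B vs C: C wins 34–0.
  B vs D: D wins 29–5.
  B vs E: B wins 18–16.
  B vs F: F wins 25–9.
  C vs D: D wins 19–15.
  C vs E: C wins 27–7.
  C vs F: F wins 19–15.
  D vs E: D wins 19–15.
  D vs F: F wins 18–16.
  E vs F: F wins 18–16.
Copeland scores (wins − losses):
  A: 0 − 5 = -5
  B: 2 − 3 = -1
  C: 3 − 2 = 1
  D: 4 − 1 = 3
  E: 1 − 4 = -3
  F: 5 − 0 = 5
F has the best Copeland score.

F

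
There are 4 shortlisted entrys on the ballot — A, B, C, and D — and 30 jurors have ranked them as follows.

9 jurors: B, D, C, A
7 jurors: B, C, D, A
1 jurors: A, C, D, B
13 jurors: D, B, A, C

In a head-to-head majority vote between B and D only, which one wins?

B

Ballots ranking B above D: 9+7 = 16.
Ballots ranking D above B: 1+13 = 14.
B wins the head-to-head, 16–14.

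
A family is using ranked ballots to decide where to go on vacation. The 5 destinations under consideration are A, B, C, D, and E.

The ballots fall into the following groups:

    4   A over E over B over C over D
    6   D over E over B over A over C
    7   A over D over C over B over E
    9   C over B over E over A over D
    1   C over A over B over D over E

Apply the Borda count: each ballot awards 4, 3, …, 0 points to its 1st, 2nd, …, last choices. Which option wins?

A

Borda scores:
  A: 4·4 + 6·1 + 7·4 + 9·1 + 3 = 62
  B: 4·2 + 6·2 + 7·1 + 9·3 + 2 = 56
  C: 4·1 + 6·0 + 7·2 + 9·4 + 4 = 58
  D: 4·0 + 6·4 + 7·3 + 9·0 + 1 = 46
  E: 4·3 + 6·3 + 7·0 + 9·2 + 0 = 48
A has the highest total.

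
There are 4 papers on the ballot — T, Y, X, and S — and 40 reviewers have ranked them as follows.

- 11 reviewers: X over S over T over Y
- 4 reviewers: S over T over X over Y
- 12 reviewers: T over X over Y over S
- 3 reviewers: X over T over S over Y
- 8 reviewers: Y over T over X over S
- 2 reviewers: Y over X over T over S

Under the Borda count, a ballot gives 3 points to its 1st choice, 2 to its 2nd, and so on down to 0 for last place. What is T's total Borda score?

79

Borda scores:
  T: 11·1 + 4·2 + 12·3 + 3·2 + 8·2 + 2·1 = 79
  Y: 11·0 + 4·0 + 12·1 + 3·0 + 8·3 + 2·3 = 42
  X: 11·3 + 4·1 + 12·2 + 3·3 + 8·1 + 2·2 = 82
  S: 11·2 + 4·3 + 12·0 + 3·1 + 8·0 + 2·0 = 37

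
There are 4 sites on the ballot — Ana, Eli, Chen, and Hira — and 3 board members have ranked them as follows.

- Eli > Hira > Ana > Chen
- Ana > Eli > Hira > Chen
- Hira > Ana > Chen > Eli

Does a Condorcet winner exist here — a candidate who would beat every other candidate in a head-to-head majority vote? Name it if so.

Head-to-head results (3 voters total):
Ana vs Eli: Ana wins 2–1.
Ana vs Chen: Ana wins 3–0.
Ana vs Hira: Hira wins 2–1.
Eli vs Chen: Eli wins 2–1.
Eli vs Hira: Eli wins 2–1.
Chen vs Hira: Hira wins 3–0.
No candidate beats all others: Ana beats Eli beats Hira beats Ana, a majority cycle.

There is no Condorcet winner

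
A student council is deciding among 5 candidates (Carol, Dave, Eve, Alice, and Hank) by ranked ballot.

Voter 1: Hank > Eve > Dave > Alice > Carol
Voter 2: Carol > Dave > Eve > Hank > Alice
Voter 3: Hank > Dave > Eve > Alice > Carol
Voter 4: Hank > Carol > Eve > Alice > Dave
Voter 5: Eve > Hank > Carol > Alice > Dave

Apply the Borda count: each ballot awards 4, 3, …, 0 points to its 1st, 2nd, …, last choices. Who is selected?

Borda scores:
  Carol: 0 + 4 + 0 + 3 + 2 = 9
  Dave: 2 + 3 + 3 + 0 + 0 = 8
  Eve: 3 + 2 + 2 + 2 + 4 = 13
  Alice: 1 + 0 + 1 + 1 + 1 = 4
  Hank: 4 + 1 + 4 + 4 + 3 = 16
Hank has the highest total.

Hank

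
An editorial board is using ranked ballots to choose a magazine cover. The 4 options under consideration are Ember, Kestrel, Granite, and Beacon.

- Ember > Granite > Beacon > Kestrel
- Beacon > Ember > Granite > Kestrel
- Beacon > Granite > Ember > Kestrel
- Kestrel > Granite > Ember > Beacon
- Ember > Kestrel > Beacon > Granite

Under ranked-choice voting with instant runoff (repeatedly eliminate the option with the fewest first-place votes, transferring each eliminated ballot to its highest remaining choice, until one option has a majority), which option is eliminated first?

Granite

Round 1: Ember 2, Beacon 2, Kestrel 1, Granite 0. Granite has the fewest and is eliminated.
Round 2: Ember 2, Beacon 2, Kestrel 1. Kestrel has the fewest and is eliminated.
Round 3: Ember 3, Beacon 2. Ember has a majority.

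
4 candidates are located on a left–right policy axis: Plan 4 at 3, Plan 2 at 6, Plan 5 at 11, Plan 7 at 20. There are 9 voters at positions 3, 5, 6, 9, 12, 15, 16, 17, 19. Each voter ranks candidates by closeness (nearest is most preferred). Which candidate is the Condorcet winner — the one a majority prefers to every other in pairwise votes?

Plan 5

With single-peaked preferences on a line, the Condorcet winner is the candidate closest to the median voter.
The median voter (position 12) is closest to Plan 5 at 11.
Check: Plan 5 vs Plan 4 — voters closer to Plan 5: 6 of 9.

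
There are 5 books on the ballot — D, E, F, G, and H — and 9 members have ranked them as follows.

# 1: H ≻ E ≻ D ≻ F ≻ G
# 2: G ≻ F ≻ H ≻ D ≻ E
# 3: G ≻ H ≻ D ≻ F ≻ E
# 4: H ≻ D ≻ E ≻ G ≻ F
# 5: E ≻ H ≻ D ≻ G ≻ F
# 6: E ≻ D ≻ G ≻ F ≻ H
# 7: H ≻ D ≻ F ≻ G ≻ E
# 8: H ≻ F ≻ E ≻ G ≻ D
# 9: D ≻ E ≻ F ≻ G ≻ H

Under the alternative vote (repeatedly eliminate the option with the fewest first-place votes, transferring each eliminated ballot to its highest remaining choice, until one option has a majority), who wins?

Round 1: H 4, E 2, G 2, D 1, F 0. F has the fewest and is eliminated.
Round 2: H 4, E 2, G 2, D 1. D has the fewest and is eliminated.
Round 3: H 4, E 3, G 2. G has the fewest and is eliminated.
Round 4: H 6, E 3. H has a majority.

H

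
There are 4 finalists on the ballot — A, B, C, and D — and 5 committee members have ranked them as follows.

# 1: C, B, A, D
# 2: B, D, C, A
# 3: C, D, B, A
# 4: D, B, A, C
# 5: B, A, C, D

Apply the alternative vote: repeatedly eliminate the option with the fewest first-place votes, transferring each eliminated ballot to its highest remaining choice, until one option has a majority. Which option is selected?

B

Round 1: B 2, C 2, D 1, A 0. A has the fewest and is eliminated.
Round 2: B 2, C 2, D 1. D has the fewest and is eliminated.
Round 3: B 3, C 2. B has a majority.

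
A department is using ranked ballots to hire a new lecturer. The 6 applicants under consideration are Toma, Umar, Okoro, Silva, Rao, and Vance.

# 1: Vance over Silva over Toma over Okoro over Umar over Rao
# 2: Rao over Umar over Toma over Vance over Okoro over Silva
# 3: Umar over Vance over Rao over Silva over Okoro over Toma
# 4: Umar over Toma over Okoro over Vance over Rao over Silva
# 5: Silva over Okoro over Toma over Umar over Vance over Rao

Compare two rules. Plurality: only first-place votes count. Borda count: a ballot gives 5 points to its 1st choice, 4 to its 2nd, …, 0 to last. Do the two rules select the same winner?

Yes

Plurality first-place counts: Toma 0, Umar 2, Okoro 0, Silva 1, Rao 1, Vance 1 → Umar.
Borda totals: Toma 13, Umar 17, Okoro 11, Silva 11, Rao 9, Vance 14 → Umar.
The two rules agree on Umar.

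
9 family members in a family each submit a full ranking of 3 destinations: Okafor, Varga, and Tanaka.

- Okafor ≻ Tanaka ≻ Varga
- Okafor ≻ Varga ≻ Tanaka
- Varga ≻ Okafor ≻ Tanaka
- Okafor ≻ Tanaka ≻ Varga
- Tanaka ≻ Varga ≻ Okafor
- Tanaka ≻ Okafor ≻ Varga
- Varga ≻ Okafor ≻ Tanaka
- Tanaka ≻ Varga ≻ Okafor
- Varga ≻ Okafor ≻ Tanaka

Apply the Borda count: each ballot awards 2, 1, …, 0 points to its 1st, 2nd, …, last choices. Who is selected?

Borda scores:
  Okafor: 2 + 2 + 1 + 2 + 0 + 1 + 1 + 0 + 1 = 10
  Varga: 0 + 1 + 2 + 0 + 1 + 0 + 2 + 1 + 2 = 9
  Tanaka: 1 + 0 + 0 + 1 + 2 + 2 + 0 + 2 + 0 = 8
Okafor has the highest total.

Okafor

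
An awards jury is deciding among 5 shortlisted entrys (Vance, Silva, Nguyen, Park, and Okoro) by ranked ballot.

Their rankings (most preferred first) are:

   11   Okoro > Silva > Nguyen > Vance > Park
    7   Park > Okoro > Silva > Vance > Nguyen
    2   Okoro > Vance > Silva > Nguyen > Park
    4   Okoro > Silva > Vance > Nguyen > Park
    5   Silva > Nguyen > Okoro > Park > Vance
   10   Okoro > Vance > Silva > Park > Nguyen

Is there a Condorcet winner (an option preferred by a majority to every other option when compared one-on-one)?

Yes

Head-to-head results (39 voters total):
Vance vs Silva: Silva wins 27–12.
Vance vs Nguyen: Vance wins 23–16.
Vance vs Park: Vance wins 27–12.
Vance vs Okoro: Okoro wins 39–0.
Silva vs Nguyen: Silva wins 39–0.
Silva vs Park: Silva wins 32–7.
Silva vs Okoro: Okoro wins 34–5.
Nguyen vs Park: Nguyen wins 22–17.
Nguyen vs Okoro: Okoro wins 34–5.
Park vs Okoro: Okoro wins 32–7.
Okoro beats each rival — Vance (39–0), Silva (34–5), Nguyen (34–5), Park (32–7) — so Okoro is the Condorcet winner.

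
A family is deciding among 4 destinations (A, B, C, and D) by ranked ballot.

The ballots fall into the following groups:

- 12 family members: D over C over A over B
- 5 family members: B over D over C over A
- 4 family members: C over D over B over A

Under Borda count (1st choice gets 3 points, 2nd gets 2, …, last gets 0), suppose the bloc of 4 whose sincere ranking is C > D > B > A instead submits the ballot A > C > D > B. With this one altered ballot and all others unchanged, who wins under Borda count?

Borda totals with the altered ballot: A 24, B 15, C 37, D 50.
The winner is unchanged: still D.

D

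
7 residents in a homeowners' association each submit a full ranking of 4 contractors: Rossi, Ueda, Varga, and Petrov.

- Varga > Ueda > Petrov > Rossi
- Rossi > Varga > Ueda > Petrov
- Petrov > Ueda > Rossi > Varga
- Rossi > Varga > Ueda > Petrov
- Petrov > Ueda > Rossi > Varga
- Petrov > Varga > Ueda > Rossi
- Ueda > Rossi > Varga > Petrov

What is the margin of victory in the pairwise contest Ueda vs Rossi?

3

Ballots ranking Ueda above Rossi: 5.
Ballots ranking Rossi above Ueda: 2.
Ueda wins 5–2, a margin of 3.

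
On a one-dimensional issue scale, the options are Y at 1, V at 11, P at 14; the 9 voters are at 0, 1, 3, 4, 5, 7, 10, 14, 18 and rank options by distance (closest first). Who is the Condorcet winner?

Y

With single-peaked preferences on a line, the Condorcet winner is the candidate closest to the median voter.
The median voter (position 5) is closest to Y at 1.
Check: Y vs V — voters closer to Y: 5 of 9.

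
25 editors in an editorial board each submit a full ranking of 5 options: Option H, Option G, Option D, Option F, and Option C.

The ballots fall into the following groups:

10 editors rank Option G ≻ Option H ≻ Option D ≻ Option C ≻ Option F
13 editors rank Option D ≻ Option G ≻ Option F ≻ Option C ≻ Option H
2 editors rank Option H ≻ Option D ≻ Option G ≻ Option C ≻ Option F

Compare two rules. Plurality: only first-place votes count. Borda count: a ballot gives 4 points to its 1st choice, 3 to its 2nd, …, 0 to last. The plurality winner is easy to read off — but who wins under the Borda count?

Option G

Plurality first-place counts: Option H 2, Option G 10, Option D 13, Option F 0, Option C 0 → Option D.
Borda totals: Option H 38, Option G 83, Option D 78, Option F 26, Option C 25 → Option G.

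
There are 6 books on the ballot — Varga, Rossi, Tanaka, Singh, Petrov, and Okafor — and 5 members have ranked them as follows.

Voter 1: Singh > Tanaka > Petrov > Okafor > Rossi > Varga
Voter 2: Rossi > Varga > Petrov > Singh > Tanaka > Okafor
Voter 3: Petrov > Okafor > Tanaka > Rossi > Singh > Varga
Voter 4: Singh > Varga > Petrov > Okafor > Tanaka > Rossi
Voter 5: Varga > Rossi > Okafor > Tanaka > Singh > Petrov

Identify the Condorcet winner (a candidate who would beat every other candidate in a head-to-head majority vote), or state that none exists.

Head-to-head results (5 voters total):
Varga vs Rossi: Rossi wins 3–2.
Varga vs Tanaka: Varga wins 3–2.
Varga vs Singh: Singh wins 3–2.
Varga vs Petrov: Varga wins 3–2.
Varga vs Okafor: Varga wins 3–2.
Rossi vs Tanaka: Tanaka wins 3–2.
Rossi vs Singh: Rossi wins 3–2.
Rossi vs Petrov: Petrov wins 3–2.
Rossi vs Okafor: Okafor wins 3–2.
Tanaka vs Singh: Singh wins 3–2.
Tanaka vs Petrov: Petrov wins 3–2.
Tanaka vs Okafor: Okafor wins 3–2.
Singh vs Petrov: Singh wins 3–2.
Singh vs Okafor: Singh wins 3–2.
Petrov vs Okafor: Petrov wins 4–1.
No candidate beats all others: Varga beats Tanaka beats Rossi beats Varga, a majority cycle.

There is no Condorcet winner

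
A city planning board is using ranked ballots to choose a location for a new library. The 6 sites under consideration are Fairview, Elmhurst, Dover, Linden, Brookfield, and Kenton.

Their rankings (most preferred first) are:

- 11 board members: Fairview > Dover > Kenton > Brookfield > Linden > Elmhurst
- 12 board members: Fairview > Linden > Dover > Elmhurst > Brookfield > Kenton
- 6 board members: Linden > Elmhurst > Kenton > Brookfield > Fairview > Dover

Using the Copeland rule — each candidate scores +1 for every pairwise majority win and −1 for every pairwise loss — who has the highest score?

Pairwise results:
  Fairview vs Elmhurst: Fairview wins 23–6.
  Fairview vs Dover: Fairview wins 29–0.
  Fairview vs Linden: Fairview wins 23–6.
  Fairview vs Brookfield: Fairview wins 23–6.
  Fairview vs Kenton: Fairview wins 23–6.
  Elmhurst vs Dover: Dover wins 23–6.
  Elmhurst vs Linden: Linden wins 29–0.
  Elmhurst vs Brookfield: Elmhurst wins 18–11.
  Elmhurst vs Kenton: Elmhurst wins 18–11.
  Dover vs Linden: Linden wins 18–11.
  Dover vs Brookfield: Dover wins 23–6.
  Dover vs Kenton: Dover wins 23–6.
  Linden vs Brookfield: Linden wins 18–11.
  Linden vs Kenton: Linden wins 18–11.
  Brookfield vs Kenton: Kenton wins 17–12.
Copeland scores (wins − losses):
  Fairview: 5 − 0 = 5
  Elmhurst: 2 − 3 = -1
  Dover: 3 − 2 = 1
  Linden: 4 − 1 = 3
  Brookfield: 0 − 5 = -5
  Kenton: 1 − 4 = -3
Fairview has the best Copeland score.

Fairview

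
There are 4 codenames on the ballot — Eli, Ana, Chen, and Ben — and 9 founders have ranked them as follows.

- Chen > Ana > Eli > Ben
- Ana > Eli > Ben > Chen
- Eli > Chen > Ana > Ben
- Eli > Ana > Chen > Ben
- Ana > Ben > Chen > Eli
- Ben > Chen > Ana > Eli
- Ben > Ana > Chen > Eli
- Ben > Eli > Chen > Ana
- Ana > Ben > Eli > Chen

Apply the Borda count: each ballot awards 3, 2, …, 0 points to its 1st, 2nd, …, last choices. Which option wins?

Ana

Borda scores:
  Eli: 1 + 2 + 3 + 3 + 0 + 0 + 0 + 2 + 1 = 12
  Ana: 2 + 3 + 1 + 2 + 3 + 1 + 2 + 0 + 3 = 17
  Chen: 3 + 0 + 2 + 1 + 1 + 2 + 1 + 1 + 0 = 11
  Ben: 0 + 1 + 0 + 0 + 2 + 3 + 3 + 3 + 2 = 14
Ana has the highest total.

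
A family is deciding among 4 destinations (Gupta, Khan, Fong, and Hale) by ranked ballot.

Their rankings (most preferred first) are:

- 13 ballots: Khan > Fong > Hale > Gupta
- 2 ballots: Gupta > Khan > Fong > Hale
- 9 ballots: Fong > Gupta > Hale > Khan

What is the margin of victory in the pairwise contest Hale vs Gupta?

Ballots ranking Hale above Gupta: 13.
Ballots ranking Gupta above Hale: 2+9 = 11.
Hale wins 13–11, a margin of 2.

2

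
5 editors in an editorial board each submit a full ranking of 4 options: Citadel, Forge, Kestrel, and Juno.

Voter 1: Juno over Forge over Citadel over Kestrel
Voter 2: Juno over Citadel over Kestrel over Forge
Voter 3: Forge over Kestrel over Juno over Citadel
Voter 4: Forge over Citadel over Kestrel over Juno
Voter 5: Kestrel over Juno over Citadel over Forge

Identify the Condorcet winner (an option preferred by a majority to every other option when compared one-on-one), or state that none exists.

Head-to-head results (5 voters total):
Citadel vs Forge: Forge wins 3–2.
Citadel vs Kestrel: Citadel wins 3–2.
Citadel vs Juno: Juno wins 4–1.
Forge vs Kestrel: Forge wins 3–2.
Forge vs Juno: Juno wins 3–2.
Kestrel vs Juno: Kestrel wins 3–2.
No candidate beats all others: Citadel beats Kestrel beats Juno beats Citadel, a majority cycle.

None — there is no Condorcet winner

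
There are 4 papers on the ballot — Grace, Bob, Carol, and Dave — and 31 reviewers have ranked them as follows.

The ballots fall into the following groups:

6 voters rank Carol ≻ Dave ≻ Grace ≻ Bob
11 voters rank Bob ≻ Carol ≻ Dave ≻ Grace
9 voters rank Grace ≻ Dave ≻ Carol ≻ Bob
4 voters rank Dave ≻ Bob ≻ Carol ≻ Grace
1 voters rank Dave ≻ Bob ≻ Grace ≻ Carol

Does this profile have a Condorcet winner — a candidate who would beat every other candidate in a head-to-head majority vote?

No

Head-to-head results (31 voters total):
Grace vs Bob: Bob wins 16–15.
Grace vs Carol: Carol wins 21–10.
Grace vs Dave: Dave wins 22–9.
Bob vs Carol: Bob wins 16–15.
Bob vs Dave: Dave wins 20–11.
Carol vs Dave: Carol wins 17–14.
No candidate beats all others: Bob beats Carol beats Dave beats Bob, a majority cycle.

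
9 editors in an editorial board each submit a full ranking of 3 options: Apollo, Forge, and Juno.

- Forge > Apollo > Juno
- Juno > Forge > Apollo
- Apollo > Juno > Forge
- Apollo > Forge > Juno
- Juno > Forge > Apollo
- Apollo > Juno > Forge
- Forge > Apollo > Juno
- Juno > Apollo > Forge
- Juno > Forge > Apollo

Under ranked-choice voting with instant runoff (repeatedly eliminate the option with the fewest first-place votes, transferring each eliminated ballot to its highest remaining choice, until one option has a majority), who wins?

Round 1: Juno 4, Apollo 3, Forge 2. Forge has the fewest and is eliminated.
Round 2: Apollo 5, Juno 4. Apollo has a majority.

Apollo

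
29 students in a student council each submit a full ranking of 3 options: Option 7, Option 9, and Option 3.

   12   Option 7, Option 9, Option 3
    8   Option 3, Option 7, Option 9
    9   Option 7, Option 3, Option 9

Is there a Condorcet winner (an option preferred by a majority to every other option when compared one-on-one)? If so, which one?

Option 7

Head-to-head results (29 voters total):
Option 7 vs Option 9: Option 7 wins 29–0.
Option 7 vs Option 3: Option 7 wins 21–8.
Option 9 vs Option 3: Option 3 wins 17–12.
Option 7 beats each rival — Option 9 (29–0), Option 3 (21–8) — so Option 7 is the Condorcet winner.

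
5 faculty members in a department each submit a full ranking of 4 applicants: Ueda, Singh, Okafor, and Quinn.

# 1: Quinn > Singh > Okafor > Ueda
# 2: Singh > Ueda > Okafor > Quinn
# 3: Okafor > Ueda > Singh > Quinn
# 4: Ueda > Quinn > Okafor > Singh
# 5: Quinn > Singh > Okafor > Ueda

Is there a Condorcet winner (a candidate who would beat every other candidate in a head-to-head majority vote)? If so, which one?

Head-to-head results (5 voters total):
Ueda vs Singh: Singh wins 3–2.
Ueda vs Okafor: Okafor wins 3–2.
Ueda vs Quinn: Ueda wins 3–2.
Singh vs Okafor: Singh wins 3–2.
Singh vs Quinn: Quinn wins 3–2.
Okafor vs Quinn: Quinn wins 3–2.
No candidate beats all others: Ueda beats Quinn beats Singh beats Ueda, a majority cycle.

No Condorcet winner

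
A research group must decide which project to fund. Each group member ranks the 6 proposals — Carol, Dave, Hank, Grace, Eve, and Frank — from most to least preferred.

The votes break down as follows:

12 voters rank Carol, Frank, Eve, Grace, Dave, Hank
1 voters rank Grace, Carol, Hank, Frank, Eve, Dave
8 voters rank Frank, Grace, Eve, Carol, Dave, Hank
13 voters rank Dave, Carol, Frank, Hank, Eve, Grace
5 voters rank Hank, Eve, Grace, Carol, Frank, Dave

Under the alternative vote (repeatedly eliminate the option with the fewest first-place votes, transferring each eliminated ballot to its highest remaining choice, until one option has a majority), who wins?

Carol

Round 1: Dave 13, Carol 12, Frank 8, Hank 5, Grace 1, Eve 0. Eve has the fewest and is eliminated.
Round 2: Dave 13, Carol 12, Frank 8, Hank 5, Grace 1. Grace has the fewest and is eliminated.
Round 3: Carol 13, Dave 13, Frank 8, Hank 5. Hank has the fewest and is eliminated.
Round 4: Carol 18, Dave 13, Frank 8. Frank has the fewest and is eliminated.
Round 5: Carol 26, Dave 13. Carol has a majority.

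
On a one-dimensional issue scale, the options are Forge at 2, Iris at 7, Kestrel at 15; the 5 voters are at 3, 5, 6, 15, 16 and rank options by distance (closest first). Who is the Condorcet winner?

Iris

With single-peaked preferences on a line, the Condorcet winner is the candidate closest to the median voter.
The median voter (position 6) is closest to Iris at 7.
Check: Iris vs Kestrel — voters closer to Iris: 3 of 5.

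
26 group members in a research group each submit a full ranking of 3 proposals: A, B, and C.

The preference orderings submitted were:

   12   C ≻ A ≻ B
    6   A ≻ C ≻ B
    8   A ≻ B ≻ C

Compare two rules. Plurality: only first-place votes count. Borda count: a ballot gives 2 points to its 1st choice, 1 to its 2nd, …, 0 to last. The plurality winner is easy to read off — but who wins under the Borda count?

Plurality first-place counts: A 14, B 0, C 12 → A.
Borda totals: A 40, B 8, C 30 → A.

A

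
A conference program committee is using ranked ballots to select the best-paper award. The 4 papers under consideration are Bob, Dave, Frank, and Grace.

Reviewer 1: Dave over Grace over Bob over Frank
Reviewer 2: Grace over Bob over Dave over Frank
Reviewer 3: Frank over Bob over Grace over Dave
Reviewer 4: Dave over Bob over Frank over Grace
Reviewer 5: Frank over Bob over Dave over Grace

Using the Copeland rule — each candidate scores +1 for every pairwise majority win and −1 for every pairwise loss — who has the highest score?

Pairwise results:
  Bob vs Dave: Bob wins 3–2.
  Bob vs Frank: Bob wins 3–2.
  Bob vs Grace: Bob wins 3–2.
  Dave vs Frank: Dave wins 3–2.
  Dave vs Grace: Dave wins 3–2.
  Frank vs Grace: Frank wins 3–2.
Copeland scores (wins − losses):
  Bob: 3 − 0 = 3
  Dave: 2 − 1 = 1
  Frank: 1 − 2 = -1
  Grace: 0 − 3 = -3
Bob has the best Copeland score.

Bob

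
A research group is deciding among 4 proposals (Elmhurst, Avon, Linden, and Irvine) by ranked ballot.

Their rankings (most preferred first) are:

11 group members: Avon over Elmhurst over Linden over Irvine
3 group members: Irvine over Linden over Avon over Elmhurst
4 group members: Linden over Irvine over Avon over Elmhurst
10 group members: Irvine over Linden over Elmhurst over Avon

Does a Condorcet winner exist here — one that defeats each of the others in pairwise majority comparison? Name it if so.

Linden

Head-to-head results (28 voters total):
Elmhurst vs Avon: Avon wins 18–10.
Elmhurst vs Linden: Linden wins 17–11.
Elmhurst vs Irvine: Irvine wins 17–11.
Avon vs Linden: Linden wins 17–11.
Avon vs Irvine: Irvine wins 17–11.
Linden vs Irvine: Linden wins 15–13.
Linden beats each rival — Elmhurst (17–11), Avon (17–11), Irvine (15–13) — so Linden is the Condorcet winner.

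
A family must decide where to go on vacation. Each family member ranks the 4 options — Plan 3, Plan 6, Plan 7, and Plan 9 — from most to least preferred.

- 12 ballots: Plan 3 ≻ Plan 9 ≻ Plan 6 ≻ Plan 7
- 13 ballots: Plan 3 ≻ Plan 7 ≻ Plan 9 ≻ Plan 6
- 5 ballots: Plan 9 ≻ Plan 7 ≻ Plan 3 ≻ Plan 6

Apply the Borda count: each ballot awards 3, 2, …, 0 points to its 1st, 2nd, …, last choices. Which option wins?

Plan 3

Borda scores:
  Plan 3: 12·3 + 13·3 + 5·1 = 80
  Plan 6: 12·1 + 13·0 + 5·0 = 12
  Plan 7: 12·0 + 13·2 + 5·2 = 36
  Plan 9: 12·2 + 13·1 + 5·3 = 52
Plan 3 has the highest total.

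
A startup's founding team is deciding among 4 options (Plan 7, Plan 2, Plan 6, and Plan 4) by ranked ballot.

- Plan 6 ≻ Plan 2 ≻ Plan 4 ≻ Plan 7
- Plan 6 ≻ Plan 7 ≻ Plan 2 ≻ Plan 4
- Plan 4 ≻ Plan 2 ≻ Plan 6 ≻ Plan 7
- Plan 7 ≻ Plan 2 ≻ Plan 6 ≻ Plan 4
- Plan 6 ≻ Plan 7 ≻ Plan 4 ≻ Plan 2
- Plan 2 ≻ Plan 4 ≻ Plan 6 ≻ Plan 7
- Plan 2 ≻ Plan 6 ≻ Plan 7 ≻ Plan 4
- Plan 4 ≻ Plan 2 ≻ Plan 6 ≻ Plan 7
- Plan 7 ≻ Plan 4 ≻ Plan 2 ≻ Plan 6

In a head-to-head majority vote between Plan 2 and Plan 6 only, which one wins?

Plan 2

Ballots ranking Plan 2 above Plan 6: 6.
Ballots ranking Plan 6 above Plan 2: 3.
Plan 2 wins the head-to-head, 6–3.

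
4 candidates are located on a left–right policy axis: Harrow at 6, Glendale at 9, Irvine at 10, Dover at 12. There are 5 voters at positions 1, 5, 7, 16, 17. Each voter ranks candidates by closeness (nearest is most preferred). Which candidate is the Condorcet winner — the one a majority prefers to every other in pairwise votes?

Harrow

With single-peaked preferences on a line, the Condorcet winner is the candidate closest to the median voter.
The median voter (position 7) is closest to Harrow at 6.
Check: Harrow vs Irvine — voters closer to Harrow: 3 of 5.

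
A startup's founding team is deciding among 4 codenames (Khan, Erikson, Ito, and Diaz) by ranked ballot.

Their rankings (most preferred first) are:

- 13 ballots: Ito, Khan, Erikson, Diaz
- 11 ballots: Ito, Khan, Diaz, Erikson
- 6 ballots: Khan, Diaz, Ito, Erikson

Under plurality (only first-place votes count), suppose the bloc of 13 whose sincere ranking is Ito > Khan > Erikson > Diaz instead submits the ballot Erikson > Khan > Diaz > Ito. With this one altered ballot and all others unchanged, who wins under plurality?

Erikson

First-place totals with the altered ballot: Khan 6, Erikson 13, Ito 11, Diaz 0.
The switch changes the winner from Ito to Erikson.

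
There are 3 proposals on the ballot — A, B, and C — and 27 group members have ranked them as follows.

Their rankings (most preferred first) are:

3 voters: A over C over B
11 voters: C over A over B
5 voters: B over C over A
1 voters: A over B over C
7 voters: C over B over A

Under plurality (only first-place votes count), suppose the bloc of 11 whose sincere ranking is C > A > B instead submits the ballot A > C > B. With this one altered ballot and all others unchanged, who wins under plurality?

A

First-place totals with the altered ballot: A 15, B 5, C 7.
The switch changes the winner from C to A.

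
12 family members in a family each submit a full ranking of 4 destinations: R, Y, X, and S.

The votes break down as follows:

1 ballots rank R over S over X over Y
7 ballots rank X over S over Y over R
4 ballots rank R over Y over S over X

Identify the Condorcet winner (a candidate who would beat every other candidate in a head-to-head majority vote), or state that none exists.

X

Head-to-head results (12 voters total):
R vs Y: Y wins 7–5.
R vs X: X wins 7–5.
R vs S: S wins 7–5.
Y vs X: X wins 8–4.
Y vs S: S wins 8–4.
X vs S: X wins 7–5.
X beats each rival — R (7–5), Y (8–4), S (7–5) — so X is the Condorcet winner.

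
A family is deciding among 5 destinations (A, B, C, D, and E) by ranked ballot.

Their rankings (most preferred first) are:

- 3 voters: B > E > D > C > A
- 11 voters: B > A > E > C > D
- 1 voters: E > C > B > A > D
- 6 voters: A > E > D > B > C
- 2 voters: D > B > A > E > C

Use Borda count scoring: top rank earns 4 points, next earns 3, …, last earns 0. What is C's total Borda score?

17

Borda scores:
  A: 3·0 + 11·3 + 1 + 6·4 + 2·2 = 62
  B: 3·4 + 11·4 + 2 + 6·1 + 2·3 = 70
  C: 3·1 + 11·1 + 3 + 6·0 + 2·0 = 17
  D: 3·2 + 11·0 + 0 + 6·2 + 2·4 = 26
  E: 3·3 + 11·2 + 4 + 6·3 + 2·1 = 55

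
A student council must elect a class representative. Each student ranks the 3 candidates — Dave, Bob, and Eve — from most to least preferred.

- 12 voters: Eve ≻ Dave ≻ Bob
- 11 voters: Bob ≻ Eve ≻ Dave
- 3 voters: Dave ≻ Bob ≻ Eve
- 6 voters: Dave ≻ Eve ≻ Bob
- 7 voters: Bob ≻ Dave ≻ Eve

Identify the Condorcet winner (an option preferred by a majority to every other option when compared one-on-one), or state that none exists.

None — there is no Condorcet winner

Head-to-head results (39 voters total):
Dave vs Bob: Dave wins 21–18.
Dave vs Eve: Eve wins 23–16.
Bob vs Eve: Bob wins 21–18.
No candidate beats all others: Dave beats Bob beats Eve beats Dave, a majority cycle.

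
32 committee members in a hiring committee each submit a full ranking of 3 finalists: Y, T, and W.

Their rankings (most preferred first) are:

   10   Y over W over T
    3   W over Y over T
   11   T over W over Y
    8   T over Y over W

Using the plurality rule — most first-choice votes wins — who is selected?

First-place vote totals:
  Y: 10
  T: 19
  W: 3
T has the most first-place votes.

T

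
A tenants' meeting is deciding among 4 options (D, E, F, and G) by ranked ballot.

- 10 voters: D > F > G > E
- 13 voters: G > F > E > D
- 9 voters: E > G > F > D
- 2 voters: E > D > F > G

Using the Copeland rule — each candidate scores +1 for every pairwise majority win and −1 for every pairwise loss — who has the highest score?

Pairwise results:
  D vs E: E wins 24–10.
  D vs F: F wins 22–12.
  D vs G: G wins 22–12.
  E vs F: F wins 23–11.
  E vs G: G wins 23–11.
  F vs G: G wins 22–12.
Copeland scores (wins − losses):
  D: 0 − 3 = -3
  E: 1 − 2 = -1
  F: 2 − 1 = 1
  G: 3 − 0 = 3
G has the best Copeland score.

G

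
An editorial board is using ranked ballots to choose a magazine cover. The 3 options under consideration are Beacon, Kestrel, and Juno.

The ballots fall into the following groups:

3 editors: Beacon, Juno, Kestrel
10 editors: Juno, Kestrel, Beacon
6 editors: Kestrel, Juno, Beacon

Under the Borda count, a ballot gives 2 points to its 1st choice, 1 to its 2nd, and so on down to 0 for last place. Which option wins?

Borda scores:
  Beacon: 3·2 + 10·0 + 6·0 = 6
  Kestrel: 3·0 + 10·1 + 6·2 = 22
  Juno: 3·1 + 10·2 + 6·1 = 29
Juno has the highest total.

Juno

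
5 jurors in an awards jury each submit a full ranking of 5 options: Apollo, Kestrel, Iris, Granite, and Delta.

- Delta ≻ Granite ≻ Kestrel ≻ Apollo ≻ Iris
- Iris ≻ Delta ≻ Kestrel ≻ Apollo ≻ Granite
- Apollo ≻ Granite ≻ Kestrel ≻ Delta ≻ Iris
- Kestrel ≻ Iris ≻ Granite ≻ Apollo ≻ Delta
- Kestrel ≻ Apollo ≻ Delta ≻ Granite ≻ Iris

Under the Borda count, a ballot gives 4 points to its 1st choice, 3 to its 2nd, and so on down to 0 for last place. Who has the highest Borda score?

Kestrel

Borda scores:
  Apollo: 1 + 1 + 4 + 1 + 3 = 10
  Kestrel: 2 + 2 + 2 + 4 + 4 = 14
  Iris: 0 + 4 + 0 + 3 + 0 = 7
  Granite: 3 + 0 + 3 + 2 + 1 = 9
  Delta: 4 + 3 + 1 + 0 + 2 = 10
Kestrel has the highest total.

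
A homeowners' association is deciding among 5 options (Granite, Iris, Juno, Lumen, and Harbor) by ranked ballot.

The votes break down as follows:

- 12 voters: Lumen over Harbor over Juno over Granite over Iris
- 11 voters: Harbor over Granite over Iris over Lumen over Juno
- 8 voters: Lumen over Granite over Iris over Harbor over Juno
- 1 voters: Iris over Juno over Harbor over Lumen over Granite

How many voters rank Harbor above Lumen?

12

Ballots ranking Harbor above Lumen: 11+1 = 12.
Ballots ranking Lumen above Harbor: 12+8 = 20.
So 12 of 32 voters prefer Harbor to Lumen.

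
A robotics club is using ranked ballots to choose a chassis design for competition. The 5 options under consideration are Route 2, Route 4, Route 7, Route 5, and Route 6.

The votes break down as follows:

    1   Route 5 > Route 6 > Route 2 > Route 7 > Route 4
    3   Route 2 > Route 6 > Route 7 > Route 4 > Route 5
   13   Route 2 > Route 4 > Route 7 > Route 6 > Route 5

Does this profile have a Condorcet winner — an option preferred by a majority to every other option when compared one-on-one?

Head-to-head results (17 voters total):
Route 2 vs Route 4: Route 2 wins 17–0.
Route 2 vs Route 7: Route 2 wins 17–0.
Route 2 vs Route 5: Route 2 wins 16–1.
Route 2 vs Route 6: Route 2 wins 16–1.
Route 4 vs Route 7: Route 4 wins 13–4.
Route 4 vs Route 5: Route 4 wins 16–1.
Route 4 vs Route 6: Route 4 wins 13–4.
Route 7 vs Route 5: Route 7 wins 16–1.
Route 7 vs Route 6: Route 7 wins 13–4.
Route 5 vs Route 6: Route 6 wins 16–1.
Route 2 beats each rival — Route 4 (17–0), Route 7 (17–0), Route 5 (16–1), Route 6 (16–1) — so Route 2 is the Condorcet winner.

Yes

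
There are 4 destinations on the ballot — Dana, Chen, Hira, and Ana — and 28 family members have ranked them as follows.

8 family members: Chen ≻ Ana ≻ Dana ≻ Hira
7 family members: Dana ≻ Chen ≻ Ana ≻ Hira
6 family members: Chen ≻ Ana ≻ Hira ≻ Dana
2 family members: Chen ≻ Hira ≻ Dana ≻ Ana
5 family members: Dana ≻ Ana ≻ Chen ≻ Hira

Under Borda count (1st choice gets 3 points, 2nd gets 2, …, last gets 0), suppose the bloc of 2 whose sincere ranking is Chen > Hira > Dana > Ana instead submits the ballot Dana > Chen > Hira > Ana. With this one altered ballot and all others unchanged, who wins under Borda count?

Borda totals with the altered ballot: Dana 50, Chen 65, Hira 8, Ana 45.
The winner is unchanged: still Chen.

Chen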